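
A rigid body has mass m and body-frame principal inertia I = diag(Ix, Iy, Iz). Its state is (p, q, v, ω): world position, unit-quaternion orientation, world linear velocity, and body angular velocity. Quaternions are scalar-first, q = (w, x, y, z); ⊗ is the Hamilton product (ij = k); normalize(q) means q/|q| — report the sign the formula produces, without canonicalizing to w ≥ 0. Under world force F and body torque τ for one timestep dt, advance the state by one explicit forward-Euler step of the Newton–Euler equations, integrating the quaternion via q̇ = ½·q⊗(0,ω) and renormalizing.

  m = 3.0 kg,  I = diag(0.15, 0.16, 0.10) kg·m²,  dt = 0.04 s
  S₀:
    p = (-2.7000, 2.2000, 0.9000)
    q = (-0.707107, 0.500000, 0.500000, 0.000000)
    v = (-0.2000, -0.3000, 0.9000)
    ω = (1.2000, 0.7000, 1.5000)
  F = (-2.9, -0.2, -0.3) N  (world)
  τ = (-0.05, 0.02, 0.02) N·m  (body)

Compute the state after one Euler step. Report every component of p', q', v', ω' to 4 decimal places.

p' = (-2.7080, 2.1880, 0.9360)
q' = (-0.7255, 0.4976, 0.4747, -0.0262)
v' = (-0.2387, -0.3027, 0.8960)
ω' = (1.2035, 0.6825, 1.5046)

new position p' = (-2.7080, 2.1880, 0.9360)
v + (F/m)dt = (-0.2387, -0.3027, 0.8960)
ω×(Iω) gyroscopic = (-0.0630, 0.0900, 0.0084)
(τ − ω×Iω)/I = (0.0867, -0.4375, 0.1160)
ω' = ω + α·dt = (1.2035, 0.6825, 1.5046)
2q̇ = q⊗(0,ω) = (-0.9500000, -0.0985284, -1.2449749, -1.3106605)
q' = normalize(q + ½dt·q⊗(0,ω)) = (-0.7255, 0.4976, 0.4747, -0.0262)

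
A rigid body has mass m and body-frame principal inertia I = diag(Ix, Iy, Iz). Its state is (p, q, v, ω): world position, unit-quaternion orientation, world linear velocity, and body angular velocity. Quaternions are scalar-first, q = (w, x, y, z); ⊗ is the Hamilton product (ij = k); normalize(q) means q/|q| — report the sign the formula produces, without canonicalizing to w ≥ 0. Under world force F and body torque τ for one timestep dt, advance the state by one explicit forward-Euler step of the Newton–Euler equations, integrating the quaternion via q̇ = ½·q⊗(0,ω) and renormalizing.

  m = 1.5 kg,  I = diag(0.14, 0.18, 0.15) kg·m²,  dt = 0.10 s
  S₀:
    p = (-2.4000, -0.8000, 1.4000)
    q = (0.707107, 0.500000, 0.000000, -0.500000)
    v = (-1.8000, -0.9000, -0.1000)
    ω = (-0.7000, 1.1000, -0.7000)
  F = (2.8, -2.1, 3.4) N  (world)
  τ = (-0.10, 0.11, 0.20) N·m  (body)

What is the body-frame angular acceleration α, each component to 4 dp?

α = (-0.8793, 0.6383, 1.5387)

precession coupling ω×(Iω) = (0.0231, -0.0049, -0.0308)
(τ − ω×Iω)/I = (-0.8793, 0.6383, 1.5387)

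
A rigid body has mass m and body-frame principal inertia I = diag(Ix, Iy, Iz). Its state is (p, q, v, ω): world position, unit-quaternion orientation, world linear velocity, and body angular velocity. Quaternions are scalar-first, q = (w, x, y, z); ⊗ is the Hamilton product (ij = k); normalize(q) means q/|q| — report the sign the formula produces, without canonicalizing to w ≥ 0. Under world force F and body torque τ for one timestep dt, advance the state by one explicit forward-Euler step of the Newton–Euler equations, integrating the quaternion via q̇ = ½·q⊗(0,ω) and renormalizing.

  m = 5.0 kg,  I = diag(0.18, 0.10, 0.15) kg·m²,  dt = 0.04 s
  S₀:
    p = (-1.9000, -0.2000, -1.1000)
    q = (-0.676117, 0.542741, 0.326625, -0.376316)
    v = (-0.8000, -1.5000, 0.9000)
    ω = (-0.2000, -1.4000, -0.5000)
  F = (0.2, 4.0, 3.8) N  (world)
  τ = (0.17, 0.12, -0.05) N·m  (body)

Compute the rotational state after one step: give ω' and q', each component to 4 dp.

ω' = (-0.1700, -1.3532, -0.5074)
q' = (-0.6683, 0.5314, 0.3523, -0.3833)

ω×(Iω) gyroscopic = (0.0350, 0.0030, -0.0224)
angular accel α = (0.7500, 1.1700, -0.1840)
ω' = ω + α·dt = (-0.1700, -1.3532, -0.5074)
Hamilton product q⊗(0,ω) = (0.3776652, -0.5549315, 1.2931975, -0.3564539)
q + ½dt·q⊗(0,ω), renormalized = (-0.6683, 0.5314, 0.3523, -0.3833)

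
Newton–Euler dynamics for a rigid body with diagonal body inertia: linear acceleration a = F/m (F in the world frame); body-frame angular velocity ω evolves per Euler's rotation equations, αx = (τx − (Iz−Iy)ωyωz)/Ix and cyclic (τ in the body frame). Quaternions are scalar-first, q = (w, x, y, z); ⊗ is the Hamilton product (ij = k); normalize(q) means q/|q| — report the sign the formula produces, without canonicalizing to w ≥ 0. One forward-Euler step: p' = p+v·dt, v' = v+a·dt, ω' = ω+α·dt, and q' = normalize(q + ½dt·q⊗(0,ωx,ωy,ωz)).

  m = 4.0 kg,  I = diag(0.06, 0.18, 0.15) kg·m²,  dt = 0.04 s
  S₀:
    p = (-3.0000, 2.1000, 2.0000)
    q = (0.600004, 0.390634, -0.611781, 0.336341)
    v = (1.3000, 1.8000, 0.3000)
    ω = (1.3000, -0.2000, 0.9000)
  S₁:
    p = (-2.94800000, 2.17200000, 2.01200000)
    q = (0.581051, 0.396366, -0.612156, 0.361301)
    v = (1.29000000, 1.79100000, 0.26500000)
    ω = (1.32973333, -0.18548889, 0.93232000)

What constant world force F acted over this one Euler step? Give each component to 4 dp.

F = (-1.0000, -0.9000, -3.5000)

velocity change Δv = (-0.01000000, -0.00900000, -0.03500000)
F = m·Δv/dt = (-1.0000, -0.9000, -3.5000)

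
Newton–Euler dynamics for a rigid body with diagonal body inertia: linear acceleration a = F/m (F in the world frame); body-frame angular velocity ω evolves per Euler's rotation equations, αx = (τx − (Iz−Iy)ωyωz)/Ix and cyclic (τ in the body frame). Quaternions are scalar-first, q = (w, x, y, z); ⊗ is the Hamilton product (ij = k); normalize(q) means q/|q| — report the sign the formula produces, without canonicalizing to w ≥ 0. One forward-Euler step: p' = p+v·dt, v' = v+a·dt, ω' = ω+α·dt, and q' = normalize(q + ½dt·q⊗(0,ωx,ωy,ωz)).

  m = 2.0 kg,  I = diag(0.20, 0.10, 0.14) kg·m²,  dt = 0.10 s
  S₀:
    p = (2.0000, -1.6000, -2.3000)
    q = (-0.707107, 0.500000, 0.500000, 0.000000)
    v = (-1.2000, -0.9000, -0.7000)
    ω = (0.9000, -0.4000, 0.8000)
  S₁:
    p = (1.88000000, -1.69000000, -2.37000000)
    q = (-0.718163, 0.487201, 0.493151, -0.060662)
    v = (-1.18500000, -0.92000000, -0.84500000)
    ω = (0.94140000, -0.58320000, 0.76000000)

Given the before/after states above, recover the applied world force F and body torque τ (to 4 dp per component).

F = (0.3000, -0.4000, -2.9000)
τ = (0.0700, -0.1400, -0.0200)

Δv = v₁−v₀ = (0.01500000, -0.02000000, -0.14500000)
m·(v₁−v₀)/dt = (0.3000, -0.4000, -2.9000)
Δω = ω₁−ω₀ = (0.04140000, -0.18320000, -0.04000000)
τ = I·(Δω/dt) + ω₀×(Iω₀) = (0.0700, -0.1400, -0.0200)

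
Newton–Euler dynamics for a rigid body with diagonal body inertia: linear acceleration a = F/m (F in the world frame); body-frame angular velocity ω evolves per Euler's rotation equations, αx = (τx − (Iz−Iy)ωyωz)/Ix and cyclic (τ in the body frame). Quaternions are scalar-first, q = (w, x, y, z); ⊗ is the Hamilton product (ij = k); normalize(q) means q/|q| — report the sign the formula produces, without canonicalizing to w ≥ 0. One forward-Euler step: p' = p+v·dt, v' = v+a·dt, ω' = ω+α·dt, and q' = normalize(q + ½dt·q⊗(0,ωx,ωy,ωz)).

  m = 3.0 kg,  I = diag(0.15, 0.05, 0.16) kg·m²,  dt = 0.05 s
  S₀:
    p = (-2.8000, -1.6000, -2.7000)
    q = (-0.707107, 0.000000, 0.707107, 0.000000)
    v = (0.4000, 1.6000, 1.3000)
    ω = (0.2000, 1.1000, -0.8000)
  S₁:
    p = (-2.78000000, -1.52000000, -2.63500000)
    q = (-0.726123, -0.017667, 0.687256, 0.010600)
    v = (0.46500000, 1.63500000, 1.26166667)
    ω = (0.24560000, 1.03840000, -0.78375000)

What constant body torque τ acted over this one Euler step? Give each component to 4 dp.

ω₁ − ω₀ = (0.04560000, -0.06160000, 0.01625000)
τ = I·(Δω/dt) + ω₀×(Iω₀) = (0.0400, -0.0600, 0.0300)

τ = (0.0400, -0.0600, 0.0300)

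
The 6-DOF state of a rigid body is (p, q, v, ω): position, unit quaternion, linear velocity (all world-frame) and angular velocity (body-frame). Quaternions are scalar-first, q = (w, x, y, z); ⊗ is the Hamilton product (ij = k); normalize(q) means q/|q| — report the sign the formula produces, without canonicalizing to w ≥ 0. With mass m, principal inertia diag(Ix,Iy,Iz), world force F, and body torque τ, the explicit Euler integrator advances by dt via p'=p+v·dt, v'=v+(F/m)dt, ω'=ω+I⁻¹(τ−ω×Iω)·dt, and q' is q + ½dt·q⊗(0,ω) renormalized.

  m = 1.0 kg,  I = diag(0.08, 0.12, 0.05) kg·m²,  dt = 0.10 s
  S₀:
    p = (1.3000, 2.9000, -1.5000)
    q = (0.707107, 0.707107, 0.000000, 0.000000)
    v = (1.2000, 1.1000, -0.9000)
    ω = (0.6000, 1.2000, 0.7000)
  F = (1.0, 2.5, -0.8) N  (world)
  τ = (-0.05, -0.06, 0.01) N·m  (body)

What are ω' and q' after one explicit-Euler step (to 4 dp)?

ω' = (0.6110, 1.1395, 0.6624)
q' = (0.6839, 0.7262, 0.0176, 0.0670)

precession coupling ω×(Iω) = (-0.0588, 0.0126, 0.0288)
(τ − ω×Iω)/I = (0.1100, -0.6050, -0.3760)
ω + α·dt = (0.6110, 1.1395, 0.6624)
q⊗(0,ω) = (-0.4242642, 0.4242642, 0.3535535, 1.3435033)
q' = normalize(q + ½dt·q⊗(0,ω)) = (0.6839, 0.7262, 0.0176, 0.0670)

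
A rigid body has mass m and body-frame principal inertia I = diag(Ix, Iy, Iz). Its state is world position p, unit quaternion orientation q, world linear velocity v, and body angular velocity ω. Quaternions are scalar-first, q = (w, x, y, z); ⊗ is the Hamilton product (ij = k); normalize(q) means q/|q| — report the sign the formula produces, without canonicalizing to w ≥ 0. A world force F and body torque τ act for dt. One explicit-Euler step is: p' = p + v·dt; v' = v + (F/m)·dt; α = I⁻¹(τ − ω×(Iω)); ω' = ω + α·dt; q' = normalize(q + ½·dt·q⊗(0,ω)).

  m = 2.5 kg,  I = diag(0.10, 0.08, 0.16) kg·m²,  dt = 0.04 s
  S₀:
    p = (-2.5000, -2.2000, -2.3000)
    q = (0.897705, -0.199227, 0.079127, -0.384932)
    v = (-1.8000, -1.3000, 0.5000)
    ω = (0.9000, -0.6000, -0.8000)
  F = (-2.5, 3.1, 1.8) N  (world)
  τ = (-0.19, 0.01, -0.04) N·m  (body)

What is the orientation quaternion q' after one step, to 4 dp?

q' = (0.8958, -0.1889, 0.0582, -0.3982)

q⊗(0,ω) = (-0.0811651, 0.5136737, -1.0444434, -0.6698421)
updated quaternion q' = (0.8958, -0.1889, 0.0582, -0.3982)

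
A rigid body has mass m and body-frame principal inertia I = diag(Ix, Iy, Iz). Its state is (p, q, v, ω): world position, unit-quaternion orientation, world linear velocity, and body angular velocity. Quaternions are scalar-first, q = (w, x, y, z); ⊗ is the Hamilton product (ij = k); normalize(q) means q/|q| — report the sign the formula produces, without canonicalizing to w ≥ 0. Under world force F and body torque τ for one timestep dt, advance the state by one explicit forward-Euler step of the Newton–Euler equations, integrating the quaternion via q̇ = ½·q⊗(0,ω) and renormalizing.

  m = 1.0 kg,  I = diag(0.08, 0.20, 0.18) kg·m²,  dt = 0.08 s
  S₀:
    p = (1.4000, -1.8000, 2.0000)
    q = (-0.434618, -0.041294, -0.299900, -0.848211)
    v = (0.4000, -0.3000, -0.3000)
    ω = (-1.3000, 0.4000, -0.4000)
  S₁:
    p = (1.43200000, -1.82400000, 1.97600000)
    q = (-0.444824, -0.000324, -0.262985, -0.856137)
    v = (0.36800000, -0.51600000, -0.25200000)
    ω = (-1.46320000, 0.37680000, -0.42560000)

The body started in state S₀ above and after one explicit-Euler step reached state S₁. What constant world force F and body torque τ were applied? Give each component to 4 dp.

rate change Δω = (-0.16320000, -0.02320000, -0.02560000)
precession coupling = (0.0032, -0.0520, -0.0624)
applied torque τ = (-0.1600, -0.1100, -0.1200)
v₁ − v₀ = (-0.03200000, -0.21600000, 0.04800000)
applied force F = (-0.4000, -2.7000, 0.6000)

F = (-0.4000, -2.7000, 0.6000)
τ = (-0.1600, -0.1100, -0.1200)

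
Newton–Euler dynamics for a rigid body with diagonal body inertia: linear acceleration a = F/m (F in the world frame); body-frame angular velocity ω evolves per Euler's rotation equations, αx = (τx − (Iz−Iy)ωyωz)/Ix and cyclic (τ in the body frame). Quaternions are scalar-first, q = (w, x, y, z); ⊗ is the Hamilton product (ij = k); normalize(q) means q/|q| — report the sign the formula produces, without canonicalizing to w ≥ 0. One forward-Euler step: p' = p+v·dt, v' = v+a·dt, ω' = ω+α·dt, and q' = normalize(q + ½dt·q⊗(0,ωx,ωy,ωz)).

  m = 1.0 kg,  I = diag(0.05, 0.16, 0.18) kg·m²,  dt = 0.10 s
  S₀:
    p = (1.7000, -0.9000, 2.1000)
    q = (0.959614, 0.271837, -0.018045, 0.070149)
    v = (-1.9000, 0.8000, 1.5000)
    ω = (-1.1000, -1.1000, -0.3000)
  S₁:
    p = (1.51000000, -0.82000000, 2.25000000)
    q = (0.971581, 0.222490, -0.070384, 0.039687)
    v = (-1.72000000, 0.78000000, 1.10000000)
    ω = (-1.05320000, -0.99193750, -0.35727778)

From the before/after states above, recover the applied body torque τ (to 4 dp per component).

τ = (0.0300, 0.1300, 0.0300)

Δω = ω₁−ω₀ = (0.04680000, 0.10806250, -0.05727778)
ω₀×(Iω₀) = (0.0066, -0.0429, 0.1331)
τ = I·(Δω/dt) + ω₀×(Iω₀) = (0.0300, 0.1300, 0.0300)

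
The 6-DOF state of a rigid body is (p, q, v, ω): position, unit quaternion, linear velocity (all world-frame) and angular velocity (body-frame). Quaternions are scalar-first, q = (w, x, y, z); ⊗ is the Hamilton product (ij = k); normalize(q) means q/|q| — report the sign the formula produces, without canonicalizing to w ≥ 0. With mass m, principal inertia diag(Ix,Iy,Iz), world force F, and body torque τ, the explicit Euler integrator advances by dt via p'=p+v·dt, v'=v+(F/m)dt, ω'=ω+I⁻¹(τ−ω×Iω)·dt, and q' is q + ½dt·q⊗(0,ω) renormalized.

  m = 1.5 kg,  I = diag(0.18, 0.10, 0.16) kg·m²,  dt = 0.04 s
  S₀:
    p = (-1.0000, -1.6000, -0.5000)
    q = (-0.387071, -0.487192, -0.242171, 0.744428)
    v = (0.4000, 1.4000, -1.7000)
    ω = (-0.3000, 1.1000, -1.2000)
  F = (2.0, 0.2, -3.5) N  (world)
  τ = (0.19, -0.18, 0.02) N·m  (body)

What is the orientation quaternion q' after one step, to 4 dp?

q' = (-0.3666, -0.4952, -0.2667, 0.7411)

q⊗(0,ω) = (1.0135441, -0.4121443, -1.2337369, -0.1440773)
updated quaternion q' = (-0.3666, -0.4952, -0.2667, 0.7411)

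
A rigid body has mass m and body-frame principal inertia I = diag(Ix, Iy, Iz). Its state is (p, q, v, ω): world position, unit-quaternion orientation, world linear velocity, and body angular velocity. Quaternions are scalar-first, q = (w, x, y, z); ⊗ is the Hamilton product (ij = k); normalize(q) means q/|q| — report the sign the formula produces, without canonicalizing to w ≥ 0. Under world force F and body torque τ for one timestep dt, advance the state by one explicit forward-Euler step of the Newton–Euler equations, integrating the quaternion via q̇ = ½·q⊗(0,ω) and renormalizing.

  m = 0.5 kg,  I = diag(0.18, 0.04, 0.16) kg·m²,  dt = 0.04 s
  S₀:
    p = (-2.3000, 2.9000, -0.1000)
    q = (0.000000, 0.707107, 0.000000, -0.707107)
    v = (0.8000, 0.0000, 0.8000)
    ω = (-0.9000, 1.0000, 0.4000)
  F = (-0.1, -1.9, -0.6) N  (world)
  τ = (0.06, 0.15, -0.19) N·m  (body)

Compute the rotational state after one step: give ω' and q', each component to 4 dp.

gyro term ω×Iω = (0.0480, -0.0072, 0.1260)
α = I⁻¹(τ − ω×Iω) = (0.0667, 3.9300, -1.9750)
new body rate ω' = (-0.8973, 1.1572, 0.3210)
Hamilton product q⊗(0,ω) = (0.9192391, 0.7071070, 0.3535535, 0.7071070)
updated quaternion q' = (0.0184, 0.7210, 0.0071, -0.6927)

ω' = (-0.8973, 1.1572, 0.3210)
q' = (0.0184, 0.7210, 0.0071, -0.6927)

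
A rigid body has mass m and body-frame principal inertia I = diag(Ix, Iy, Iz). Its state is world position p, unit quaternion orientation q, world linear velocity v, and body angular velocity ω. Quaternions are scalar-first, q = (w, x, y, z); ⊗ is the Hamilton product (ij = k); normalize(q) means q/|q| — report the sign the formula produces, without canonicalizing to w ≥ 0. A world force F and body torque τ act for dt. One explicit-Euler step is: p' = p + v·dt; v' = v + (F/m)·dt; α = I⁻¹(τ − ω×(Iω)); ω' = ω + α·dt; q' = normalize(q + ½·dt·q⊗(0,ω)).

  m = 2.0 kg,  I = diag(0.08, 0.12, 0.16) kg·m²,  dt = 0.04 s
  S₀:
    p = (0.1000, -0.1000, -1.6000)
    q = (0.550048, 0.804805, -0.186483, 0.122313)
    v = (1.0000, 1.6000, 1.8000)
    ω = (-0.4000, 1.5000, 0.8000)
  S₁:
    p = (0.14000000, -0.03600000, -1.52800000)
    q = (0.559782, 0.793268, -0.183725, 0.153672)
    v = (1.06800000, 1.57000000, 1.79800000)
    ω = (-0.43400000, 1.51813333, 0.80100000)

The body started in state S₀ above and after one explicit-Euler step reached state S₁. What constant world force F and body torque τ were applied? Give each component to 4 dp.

F = (3.4000, -1.5000, -0.1000)
τ = (-0.0200, 0.0800, -0.0200)

velocity change Δv = (0.06800000, -0.03000000, -0.00200000)
applied force F = (3.4000, -1.5000, -0.1000)
Δω = ω₁−ω₀ = (-0.03400000, 0.01813333, 0.00100000)
precession coupling = (0.0480, 0.0256, -0.0240)
applied torque τ = (-0.0200, 0.0800, -0.0200)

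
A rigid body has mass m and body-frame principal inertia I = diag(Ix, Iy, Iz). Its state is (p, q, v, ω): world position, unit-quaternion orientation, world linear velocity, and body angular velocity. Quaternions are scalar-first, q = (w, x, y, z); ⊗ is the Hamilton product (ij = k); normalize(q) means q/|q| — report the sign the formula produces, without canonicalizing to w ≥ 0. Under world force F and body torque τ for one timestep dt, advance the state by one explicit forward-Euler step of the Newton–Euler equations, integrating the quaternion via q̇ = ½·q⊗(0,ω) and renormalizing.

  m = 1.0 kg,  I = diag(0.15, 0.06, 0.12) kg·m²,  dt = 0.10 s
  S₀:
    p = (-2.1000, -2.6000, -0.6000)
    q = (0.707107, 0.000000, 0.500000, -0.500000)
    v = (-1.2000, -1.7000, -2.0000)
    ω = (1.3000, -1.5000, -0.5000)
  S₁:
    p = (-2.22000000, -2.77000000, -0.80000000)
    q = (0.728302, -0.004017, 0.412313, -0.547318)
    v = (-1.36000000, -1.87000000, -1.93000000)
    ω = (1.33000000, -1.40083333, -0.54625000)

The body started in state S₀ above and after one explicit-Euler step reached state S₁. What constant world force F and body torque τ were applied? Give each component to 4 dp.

F = (-1.6000, -1.7000, 0.7000)
τ = (0.0900, 0.0400, 0.1200)

ω₁ − ω₀ = (0.03000000, 0.09916667, -0.04625000)
τ = I·(Δω/dt) + ω₀×(Iω₀) = (0.0900, 0.0400, 0.1200)
velocity change Δv = (-0.16000000, -0.17000000, 0.07000000)
F = m·Δv/dt = (-1.6000, -1.7000, 0.7000)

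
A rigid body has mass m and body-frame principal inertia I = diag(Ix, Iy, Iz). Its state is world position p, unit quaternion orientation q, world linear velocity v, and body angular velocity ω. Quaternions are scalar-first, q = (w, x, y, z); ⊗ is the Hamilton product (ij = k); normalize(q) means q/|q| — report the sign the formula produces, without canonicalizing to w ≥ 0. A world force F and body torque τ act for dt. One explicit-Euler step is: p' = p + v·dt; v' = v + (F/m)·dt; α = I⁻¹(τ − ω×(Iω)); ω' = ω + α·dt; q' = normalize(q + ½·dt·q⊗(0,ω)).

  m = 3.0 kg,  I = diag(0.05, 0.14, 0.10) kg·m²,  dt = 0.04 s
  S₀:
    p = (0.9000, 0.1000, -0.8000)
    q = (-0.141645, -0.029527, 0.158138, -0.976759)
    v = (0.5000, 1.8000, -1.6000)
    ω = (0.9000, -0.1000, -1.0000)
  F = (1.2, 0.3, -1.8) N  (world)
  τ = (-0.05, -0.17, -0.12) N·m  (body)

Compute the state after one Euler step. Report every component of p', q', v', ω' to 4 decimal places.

linear accel F/m = (0.4000, 0.1000, -0.6000)
p + v·dt = (0.9200, 0.1720, -0.8640)
new velocity v' = (0.5160, 1.8040, -1.6240)
α = I⁻¹(τ − ω×Iω) = (-0.9200, -1.5357, -1.1190)
ω' = ω + α·dt = (0.8632, -0.1614, -1.0448)
q⊗(0,ω) = (-0.9343709, -0.3832944, -0.8944456, 0.0022735)
updated quaternion q' = (-0.1603, -0.0372, 0.1402, -0.9764)

p' = (0.9200, 0.1720, -0.8640)
q' = (-0.1603, -0.0372, 0.1402, -0.9764)
v' = (0.5160, 1.8040, -1.6240)
ω' = (0.8632, -0.1614, -1.0448)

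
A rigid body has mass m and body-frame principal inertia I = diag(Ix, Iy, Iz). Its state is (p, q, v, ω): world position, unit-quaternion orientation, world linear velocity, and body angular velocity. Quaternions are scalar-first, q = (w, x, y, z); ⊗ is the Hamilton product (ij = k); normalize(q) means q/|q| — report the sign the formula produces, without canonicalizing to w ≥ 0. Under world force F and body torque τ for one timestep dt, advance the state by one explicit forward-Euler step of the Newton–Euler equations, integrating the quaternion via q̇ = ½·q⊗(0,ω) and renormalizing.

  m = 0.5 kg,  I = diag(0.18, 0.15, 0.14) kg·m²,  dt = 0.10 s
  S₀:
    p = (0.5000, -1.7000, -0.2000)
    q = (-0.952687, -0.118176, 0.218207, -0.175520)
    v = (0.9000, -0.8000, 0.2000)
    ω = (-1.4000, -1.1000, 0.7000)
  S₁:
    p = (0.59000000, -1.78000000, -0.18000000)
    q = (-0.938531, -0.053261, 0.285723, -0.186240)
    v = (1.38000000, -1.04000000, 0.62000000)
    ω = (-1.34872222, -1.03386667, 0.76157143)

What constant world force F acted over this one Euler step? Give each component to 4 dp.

F = (2.4000, -1.2000, 2.1000)

Δv = v₁−v₀ = (0.48000000, -0.24000000, 0.42000000)
F = m·Δv/dt = (2.4000, -1.2000, 2.1000)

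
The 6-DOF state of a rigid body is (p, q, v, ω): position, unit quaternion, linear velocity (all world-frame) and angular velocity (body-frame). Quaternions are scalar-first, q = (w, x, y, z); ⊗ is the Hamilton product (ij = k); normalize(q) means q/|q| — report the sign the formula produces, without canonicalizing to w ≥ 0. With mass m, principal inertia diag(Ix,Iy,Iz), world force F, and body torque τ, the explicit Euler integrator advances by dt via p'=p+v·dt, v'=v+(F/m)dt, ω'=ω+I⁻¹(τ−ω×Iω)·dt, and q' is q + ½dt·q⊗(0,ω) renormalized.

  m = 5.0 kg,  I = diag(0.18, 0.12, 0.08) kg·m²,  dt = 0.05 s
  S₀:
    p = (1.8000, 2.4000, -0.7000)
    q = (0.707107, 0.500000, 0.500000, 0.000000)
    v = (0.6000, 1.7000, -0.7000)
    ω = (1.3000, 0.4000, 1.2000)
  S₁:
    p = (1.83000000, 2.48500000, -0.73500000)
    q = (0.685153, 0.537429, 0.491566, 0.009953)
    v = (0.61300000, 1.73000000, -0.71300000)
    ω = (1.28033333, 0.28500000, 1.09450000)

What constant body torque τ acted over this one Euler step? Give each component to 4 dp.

Δω = ω₁−ω₀ = (-0.01966667, -0.11500000, -0.10550000)
ω₀×(Iω₀) = (-0.0192, 0.1560, -0.0312)
τ = I·(Δω/dt) + ω₀×(Iω₀) = (-0.0900, -0.1200, -0.2000)

τ = (-0.0900, -0.1200, -0.2000)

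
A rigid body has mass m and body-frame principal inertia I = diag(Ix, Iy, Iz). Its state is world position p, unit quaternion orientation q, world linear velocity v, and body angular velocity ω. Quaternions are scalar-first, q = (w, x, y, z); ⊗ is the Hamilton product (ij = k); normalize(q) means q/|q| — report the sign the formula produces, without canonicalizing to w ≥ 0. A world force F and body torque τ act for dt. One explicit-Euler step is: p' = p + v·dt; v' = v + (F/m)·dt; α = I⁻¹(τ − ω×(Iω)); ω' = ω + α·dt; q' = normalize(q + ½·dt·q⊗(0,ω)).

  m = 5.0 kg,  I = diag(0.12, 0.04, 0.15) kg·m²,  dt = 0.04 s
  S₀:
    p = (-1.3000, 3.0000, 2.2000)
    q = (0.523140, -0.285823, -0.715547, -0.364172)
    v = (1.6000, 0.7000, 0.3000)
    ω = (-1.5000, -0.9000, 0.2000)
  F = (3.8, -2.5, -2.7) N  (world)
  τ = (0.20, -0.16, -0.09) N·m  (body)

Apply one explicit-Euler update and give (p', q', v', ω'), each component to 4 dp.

p' = (-1.2360, 3.0280, 2.2120)
q' = (0.5028, -0.3107, -0.7125, -0.3782)
v' = (1.6304, 0.6800, 0.2784)
ω' = (-1.4267, -1.0690, 0.2048)

a = (0.7600, -0.5000, -0.5400)
new position p' = (-1.2360, 3.0280, 2.2120)
new velocity v' = (1.6304, 0.6800, 0.2784)
ω×(Iω) gyroscopic = (-0.0198, 0.0090, -0.1080)
α = I⁻¹(τ − ω×Iω) = (1.8317, -4.2250, 0.1200)
ω' = ω + α·dt = (-1.4267, -1.0690, 0.2048)
2q̇ = q⊗(0,ω) = (-0.9998924, -1.2555742, 0.1325966, -0.7114518)
q' = normalize(q + ½dt·q⊗(0,ω)) = (0.5028, -0.3107, -0.7125, -0.3782)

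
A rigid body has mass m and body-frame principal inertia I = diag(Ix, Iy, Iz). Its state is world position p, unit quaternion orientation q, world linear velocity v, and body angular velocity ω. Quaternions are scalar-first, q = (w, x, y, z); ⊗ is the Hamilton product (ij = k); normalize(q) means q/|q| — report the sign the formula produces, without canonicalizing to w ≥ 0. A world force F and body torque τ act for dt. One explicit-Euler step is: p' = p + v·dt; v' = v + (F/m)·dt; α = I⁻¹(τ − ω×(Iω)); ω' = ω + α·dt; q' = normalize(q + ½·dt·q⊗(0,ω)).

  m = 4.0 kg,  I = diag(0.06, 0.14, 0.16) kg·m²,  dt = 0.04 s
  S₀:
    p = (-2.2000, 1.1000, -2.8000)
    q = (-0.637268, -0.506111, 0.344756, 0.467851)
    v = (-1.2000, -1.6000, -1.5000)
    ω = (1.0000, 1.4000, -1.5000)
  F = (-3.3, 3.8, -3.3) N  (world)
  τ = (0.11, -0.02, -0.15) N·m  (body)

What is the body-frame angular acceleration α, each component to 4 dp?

precession coupling ω×(Iω) = (-0.0420, 0.1500, 0.1120)
α = I⁻¹(τ − ω×Iω) = (2.5333, -1.2143, -1.6375)

α = (2.5333, -1.2143, -1.6375)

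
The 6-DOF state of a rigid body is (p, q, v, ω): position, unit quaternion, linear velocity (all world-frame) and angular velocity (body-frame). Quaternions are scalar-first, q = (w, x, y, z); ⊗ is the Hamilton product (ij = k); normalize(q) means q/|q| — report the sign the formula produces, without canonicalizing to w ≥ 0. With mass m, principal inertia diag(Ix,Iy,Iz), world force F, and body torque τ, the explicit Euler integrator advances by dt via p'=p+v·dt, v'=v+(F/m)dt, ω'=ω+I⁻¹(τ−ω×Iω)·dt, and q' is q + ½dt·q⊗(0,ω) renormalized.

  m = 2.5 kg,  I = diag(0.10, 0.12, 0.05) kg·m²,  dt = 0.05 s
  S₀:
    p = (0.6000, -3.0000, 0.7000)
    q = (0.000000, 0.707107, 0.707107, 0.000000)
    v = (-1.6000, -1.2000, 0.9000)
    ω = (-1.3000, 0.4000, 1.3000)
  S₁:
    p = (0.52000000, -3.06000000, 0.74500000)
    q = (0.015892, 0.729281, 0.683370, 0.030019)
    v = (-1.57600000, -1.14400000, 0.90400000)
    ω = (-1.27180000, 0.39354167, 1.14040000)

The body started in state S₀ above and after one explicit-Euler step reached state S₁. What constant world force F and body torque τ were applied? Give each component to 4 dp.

rate change Δω = (0.02820000, -0.00645833, -0.15960000)
gyro term ω₀×Iω₀ = (-0.0364, -0.0845, -0.0104)
τ = I·(Δω/dt) + ω₀×(Iω₀) = (0.0200, -0.1000, -0.1700)
velocity change Δv = (0.02400000, 0.05600000, 0.00400000)
m·(v₁−v₀)/dt = (1.2000, 2.8000, 0.2000)

F = (1.2000, 2.8000, 0.2000)
τ = (0.0200, -0.1000, -0.1700)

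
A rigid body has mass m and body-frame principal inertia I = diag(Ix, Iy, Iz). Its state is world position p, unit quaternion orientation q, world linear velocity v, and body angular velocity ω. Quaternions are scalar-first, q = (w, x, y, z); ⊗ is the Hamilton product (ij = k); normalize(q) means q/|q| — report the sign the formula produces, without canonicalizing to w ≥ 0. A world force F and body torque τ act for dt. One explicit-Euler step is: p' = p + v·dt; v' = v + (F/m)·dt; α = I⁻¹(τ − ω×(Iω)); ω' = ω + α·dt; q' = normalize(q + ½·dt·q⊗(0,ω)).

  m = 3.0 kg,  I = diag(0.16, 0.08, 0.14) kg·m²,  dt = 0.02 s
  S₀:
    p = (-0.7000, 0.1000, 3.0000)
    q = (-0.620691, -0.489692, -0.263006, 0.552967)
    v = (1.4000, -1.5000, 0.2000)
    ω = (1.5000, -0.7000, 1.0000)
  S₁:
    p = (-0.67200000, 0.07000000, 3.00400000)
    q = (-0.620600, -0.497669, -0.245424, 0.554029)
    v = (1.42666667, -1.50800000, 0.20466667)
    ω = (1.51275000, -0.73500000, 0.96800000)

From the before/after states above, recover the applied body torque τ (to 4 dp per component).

Δω = ω₁−ω₀ = (0.01275000, -0.03500000, -0.03200000)
τ = I·(Δω/dt) + ω₀×(Iω₀) = (0.0600, -0.1100, -0.1400)

τ = (0.0600, -0.1100, -0.1400)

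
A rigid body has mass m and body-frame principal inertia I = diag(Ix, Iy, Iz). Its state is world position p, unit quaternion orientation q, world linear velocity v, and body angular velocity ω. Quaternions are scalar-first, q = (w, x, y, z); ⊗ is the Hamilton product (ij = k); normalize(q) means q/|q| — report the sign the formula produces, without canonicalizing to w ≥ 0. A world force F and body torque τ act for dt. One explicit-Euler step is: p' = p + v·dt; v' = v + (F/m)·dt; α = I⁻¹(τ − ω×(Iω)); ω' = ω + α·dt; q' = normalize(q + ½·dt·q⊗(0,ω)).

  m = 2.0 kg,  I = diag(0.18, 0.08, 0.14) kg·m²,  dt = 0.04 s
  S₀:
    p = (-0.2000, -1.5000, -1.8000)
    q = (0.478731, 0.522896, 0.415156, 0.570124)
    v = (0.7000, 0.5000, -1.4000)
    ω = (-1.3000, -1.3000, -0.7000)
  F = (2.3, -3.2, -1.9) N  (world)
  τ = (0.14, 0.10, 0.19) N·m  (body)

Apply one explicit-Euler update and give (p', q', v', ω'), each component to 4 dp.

p' = (-0.1720, -1.4800, -1.8560)
q' = (0.5107, 0.5191, 0.3949, 0.5602)
v' = (0.7460, 0.4360, -1.4380)
ω' = (-1.2810, -1.2682, -0.5974)

a = F/m = (1.1500, -1.6000, -0.9500)
p + v·dt = (-0.1720, -1.4800, -1.8560)
v' = v + a·dt = (0.7460, 0.4360, -1.4380)
angular accel α = (0.4744, 0.7950, 2.5643)
new body rate ω' = (-1.2810, -1.2682, -0.5974)
Hamilton product q⊗(0,ω) = (1.6185544, -0.1717983, -0.9974843, -0.4751737)
q' = normalize(q + ½dt·q⊗(0,ω)) = (0.5107, 0.5191, 0.3949, 0.5602)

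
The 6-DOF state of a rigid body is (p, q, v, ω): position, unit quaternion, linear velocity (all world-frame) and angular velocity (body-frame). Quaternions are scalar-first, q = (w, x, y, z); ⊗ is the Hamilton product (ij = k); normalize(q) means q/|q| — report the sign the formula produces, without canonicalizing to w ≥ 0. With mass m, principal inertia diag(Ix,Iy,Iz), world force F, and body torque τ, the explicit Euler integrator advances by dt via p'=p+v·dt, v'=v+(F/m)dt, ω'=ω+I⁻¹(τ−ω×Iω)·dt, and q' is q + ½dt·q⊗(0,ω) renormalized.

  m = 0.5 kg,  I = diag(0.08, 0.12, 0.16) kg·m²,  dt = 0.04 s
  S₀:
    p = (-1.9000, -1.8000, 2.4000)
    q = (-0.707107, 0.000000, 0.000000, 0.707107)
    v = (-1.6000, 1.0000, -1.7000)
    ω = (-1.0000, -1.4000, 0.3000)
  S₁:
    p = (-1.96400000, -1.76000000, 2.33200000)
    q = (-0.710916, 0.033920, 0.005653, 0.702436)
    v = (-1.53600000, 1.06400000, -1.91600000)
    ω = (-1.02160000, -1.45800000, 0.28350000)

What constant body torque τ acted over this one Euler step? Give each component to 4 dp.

τ = (-0.0600, -0.1500, -0.0100)

ω₁ − ω₀ = (-0.02160000, -0.05800000, -0.01650000)
precession coupling = (-0.0168, 0.0240, 0.0560)
I·α + gyro = (-0.0600, -0.1500, -0.0100)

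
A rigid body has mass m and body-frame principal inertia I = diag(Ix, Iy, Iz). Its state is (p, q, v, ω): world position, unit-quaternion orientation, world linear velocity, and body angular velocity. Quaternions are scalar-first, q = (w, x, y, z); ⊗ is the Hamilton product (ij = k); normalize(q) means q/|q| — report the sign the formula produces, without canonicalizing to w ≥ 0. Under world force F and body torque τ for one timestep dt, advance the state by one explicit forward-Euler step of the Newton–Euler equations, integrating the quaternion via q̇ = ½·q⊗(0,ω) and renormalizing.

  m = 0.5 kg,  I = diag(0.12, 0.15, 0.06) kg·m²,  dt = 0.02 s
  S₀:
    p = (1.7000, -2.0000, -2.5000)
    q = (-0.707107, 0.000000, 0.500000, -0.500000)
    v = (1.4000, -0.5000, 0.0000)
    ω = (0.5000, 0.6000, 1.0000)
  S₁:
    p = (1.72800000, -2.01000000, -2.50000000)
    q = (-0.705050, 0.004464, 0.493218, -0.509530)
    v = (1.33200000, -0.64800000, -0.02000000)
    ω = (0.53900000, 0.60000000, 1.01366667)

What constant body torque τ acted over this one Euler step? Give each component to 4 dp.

rate change Δω = (0.03900000, 0.00000000, 0.01366667)
τ = I·(Δω/dt) + ω₀×(Iω₀) = (0.1800, 0.0300, 0.0500)

τ = (0.1800, 0.0300, 0.0500)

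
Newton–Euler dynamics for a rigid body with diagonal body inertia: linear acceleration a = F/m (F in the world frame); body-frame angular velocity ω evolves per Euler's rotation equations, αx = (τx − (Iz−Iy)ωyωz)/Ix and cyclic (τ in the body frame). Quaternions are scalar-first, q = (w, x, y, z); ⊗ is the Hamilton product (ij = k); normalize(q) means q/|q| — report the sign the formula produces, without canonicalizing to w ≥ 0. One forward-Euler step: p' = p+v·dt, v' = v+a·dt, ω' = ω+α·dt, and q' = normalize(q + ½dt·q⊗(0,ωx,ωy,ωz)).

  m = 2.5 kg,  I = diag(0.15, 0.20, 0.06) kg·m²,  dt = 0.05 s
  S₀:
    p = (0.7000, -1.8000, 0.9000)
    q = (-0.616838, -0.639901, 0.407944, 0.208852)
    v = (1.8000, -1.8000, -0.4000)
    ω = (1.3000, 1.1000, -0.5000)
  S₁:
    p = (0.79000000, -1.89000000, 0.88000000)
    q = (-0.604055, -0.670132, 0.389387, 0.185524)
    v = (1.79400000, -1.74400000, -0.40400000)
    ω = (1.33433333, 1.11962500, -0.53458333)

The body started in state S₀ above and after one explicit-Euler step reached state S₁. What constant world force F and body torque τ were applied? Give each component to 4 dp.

F = (-0.3000, 2.8000, -0.2000)
τ = (0.1800, 0.0200, 0.0300)

rate change Δω = (0.03433333, 0.01962500, -0.03458333)
precession coupling = (0.0770, -0.0585, 0.0715)
τ = I·(Δω/dt) + ω₀×(Iω₀) = (0.1800, 0.0200, 0.0300)
Δv = v₁−v₀ = (-0.00600000, 0.05600000, -0.00400000)
m·(v₁−v₀)/dt = (-0.3000, 2.8000, -0.2000)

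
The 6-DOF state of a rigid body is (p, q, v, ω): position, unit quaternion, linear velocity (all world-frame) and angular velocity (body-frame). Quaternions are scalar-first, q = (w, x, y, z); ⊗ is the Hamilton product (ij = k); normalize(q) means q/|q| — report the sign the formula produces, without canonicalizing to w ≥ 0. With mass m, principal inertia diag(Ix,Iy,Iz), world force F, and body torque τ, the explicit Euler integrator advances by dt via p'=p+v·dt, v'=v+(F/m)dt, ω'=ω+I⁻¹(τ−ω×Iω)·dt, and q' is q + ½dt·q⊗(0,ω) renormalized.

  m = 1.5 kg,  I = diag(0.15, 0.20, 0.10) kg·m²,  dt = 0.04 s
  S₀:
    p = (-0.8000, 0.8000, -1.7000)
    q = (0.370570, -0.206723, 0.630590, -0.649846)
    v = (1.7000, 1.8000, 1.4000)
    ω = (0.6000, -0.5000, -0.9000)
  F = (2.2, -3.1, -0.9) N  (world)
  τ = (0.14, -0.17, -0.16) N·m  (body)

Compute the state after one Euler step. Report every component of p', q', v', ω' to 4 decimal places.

p' = (-0.7320, 0.8720, -1.6440)
q' = (0.3676, -0.2201, 0.6152, -0.6618)
v' = (1.7587, 1.7173, 1.3760)
ω' = (0.6493, -0.5286, -0.9580)

gyro term ω×Iω = (-0.0450, -0.0270, -0.0150)
(τ − ω×Iω)/I = (1.2333, -0.7150, -1.4500)
new body rate ω' = (0.6493, -0.5286, -0.9580)
2q̇ = q⊗(0,ω) = (-0.1455326, -0.6701120, -0.7612433, -0.6085055)
q + ½dt·q⊗(0,ω), renormalized = (0.3676, -0.2201, 0.6152, -0.6618)
p + v·dt = (-0.7320, 0.8720, -1.6440)
v + (F/m)dt = (1.7587, 1.7173, 1.3760)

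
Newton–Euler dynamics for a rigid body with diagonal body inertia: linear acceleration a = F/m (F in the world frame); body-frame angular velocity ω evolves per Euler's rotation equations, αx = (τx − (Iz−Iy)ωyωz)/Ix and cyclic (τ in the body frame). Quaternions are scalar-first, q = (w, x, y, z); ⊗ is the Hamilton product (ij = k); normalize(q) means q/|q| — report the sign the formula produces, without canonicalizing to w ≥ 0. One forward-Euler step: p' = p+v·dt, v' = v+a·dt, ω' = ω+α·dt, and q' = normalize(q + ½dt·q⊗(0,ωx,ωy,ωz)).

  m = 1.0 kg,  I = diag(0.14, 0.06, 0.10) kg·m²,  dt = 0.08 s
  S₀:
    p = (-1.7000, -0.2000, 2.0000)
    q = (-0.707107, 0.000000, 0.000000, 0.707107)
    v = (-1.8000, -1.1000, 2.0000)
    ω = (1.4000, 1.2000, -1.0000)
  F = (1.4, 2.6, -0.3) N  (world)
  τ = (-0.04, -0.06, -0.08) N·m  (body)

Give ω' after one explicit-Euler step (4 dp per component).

ω' = (1.4046, 1.1947, -0.9565)

gyro term ω×Iω = (-0.0480, -0.0560, -0.1344)
(τ − ω×Iω)/I = (0.0571, -0.0667, 0.5440)
new body rate ω' = (1.4046, 1.1947, -0.9565)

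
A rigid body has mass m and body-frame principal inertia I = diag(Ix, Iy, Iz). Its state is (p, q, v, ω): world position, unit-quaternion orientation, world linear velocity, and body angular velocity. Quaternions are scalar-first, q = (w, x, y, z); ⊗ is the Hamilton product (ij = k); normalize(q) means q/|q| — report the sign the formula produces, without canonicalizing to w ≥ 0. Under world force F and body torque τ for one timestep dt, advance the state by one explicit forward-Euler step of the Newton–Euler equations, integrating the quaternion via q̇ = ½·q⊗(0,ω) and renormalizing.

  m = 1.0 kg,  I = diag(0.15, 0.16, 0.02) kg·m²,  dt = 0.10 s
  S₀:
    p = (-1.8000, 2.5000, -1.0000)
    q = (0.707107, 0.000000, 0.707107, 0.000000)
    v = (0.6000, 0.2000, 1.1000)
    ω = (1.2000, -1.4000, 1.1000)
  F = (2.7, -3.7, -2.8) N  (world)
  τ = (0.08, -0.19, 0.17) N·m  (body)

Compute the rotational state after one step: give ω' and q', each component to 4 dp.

ω' = (1.1096, -1.6260, 2.0340)
q' = (0.7523, 0.0809, 0.6539, -0.0035)

ω×(Iω) gyroscopic = (0.2156, 0.1716, -0.0168)
α = I⁻¹(τ − ω×Iω) = (-0.9040, -2.2600, 9.3400)
ω' = ω + α·dt = (1.1096, -1.6260, 2.0340)
Hamilton product q⊗(0,ω) = (0.9899498, 1.6263461, -0.9899498, -0.0707107)
q + ½dt·q⊗(0,ω), renormalized = (0.7523, 0.0809, 0.6539, -0.0035)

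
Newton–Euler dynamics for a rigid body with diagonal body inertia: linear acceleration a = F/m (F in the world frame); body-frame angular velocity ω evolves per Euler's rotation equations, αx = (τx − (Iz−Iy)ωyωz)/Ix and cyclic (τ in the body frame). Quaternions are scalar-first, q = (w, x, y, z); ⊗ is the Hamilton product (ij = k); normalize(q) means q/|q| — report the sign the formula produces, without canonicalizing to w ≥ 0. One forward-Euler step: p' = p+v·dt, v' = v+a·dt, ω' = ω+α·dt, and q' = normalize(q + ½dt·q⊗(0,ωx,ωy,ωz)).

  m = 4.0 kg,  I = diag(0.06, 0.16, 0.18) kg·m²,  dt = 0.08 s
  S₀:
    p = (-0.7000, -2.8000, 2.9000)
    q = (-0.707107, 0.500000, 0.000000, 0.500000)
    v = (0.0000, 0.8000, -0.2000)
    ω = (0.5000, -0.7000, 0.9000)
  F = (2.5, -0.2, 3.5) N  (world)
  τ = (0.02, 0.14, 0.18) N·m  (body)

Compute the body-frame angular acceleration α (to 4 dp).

α = (0.5433, 1.2125, 1.1944)

precession coupling ω×(Iω) = (-0.0126, -0.0540, -0.0350)
angular accel α = (0.5433, 1.2125, 1.1944)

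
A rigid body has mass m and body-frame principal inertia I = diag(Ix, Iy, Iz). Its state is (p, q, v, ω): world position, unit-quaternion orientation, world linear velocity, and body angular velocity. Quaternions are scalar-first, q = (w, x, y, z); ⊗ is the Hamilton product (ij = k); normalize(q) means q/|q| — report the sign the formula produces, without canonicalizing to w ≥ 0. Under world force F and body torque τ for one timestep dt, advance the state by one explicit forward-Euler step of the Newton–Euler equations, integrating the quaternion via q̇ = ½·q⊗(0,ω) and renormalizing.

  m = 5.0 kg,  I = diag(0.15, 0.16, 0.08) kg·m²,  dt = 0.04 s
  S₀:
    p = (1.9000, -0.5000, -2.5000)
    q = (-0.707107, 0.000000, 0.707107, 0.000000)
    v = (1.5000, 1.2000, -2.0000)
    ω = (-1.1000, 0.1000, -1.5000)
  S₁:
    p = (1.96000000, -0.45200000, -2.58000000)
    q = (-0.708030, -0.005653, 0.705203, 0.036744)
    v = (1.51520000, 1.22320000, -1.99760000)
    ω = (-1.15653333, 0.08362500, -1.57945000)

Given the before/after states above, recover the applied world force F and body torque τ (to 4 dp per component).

F = (1.9000, 2.9000, 0.3000)
τ = (-0.2000, 0.0500, -0.1600)

v₁ − v₀ = (0.01520000, 0.02320000, 0.00240000)
m·(v₁−v₀)/dt = (1.9000, 2.9000, 0.3000)
rate change Δω = (-0.05653333, -0.01637500, -0.07945000)
I·α + gyro = (-0.2000, 0.0500, -0.1600)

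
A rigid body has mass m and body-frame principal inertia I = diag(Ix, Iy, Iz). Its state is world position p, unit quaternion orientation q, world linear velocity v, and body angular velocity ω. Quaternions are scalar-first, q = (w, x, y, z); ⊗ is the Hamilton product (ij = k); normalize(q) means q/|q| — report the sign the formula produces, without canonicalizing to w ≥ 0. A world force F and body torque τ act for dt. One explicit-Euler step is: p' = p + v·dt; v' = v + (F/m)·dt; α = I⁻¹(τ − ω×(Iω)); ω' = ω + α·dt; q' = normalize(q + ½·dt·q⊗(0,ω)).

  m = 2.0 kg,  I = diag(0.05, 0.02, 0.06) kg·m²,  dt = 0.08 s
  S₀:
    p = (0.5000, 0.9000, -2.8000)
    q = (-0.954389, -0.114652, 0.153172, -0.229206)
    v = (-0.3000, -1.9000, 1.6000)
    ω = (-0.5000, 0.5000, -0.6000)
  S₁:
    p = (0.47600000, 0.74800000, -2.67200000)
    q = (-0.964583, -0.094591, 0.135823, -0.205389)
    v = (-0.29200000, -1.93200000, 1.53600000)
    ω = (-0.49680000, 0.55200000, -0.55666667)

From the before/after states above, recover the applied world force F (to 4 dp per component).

F = (0.2000, -0.8000, -1.6000)

velocity change Δv = (0.00800000, -0.03200000, -0.06400000)
F = m·Δv/dt = (0.2000, -0.8000, -1.6000)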